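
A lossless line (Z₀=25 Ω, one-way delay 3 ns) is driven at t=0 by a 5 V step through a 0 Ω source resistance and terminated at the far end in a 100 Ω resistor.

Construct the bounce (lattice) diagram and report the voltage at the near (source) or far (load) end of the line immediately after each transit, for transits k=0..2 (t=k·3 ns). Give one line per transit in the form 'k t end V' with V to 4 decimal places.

0 0 source 5.0000
1 3 load 8.0000
2 6 source 5.0000

Γ_L=0.600000, Γ_S=-1.000000; launch V₁=5·25/25=5.000000
k=0 src: V=5.0000
k=1 load: inc=5.000000, refl=5.000000·0.600000=3.0000; V=0.000000+5.000000+3.000000=8.0000
k=2 src: inc=3.000000, refl=3.000000·-1.000000=-3.0000; V=5.000000+3.000000+-3.000000=5.0000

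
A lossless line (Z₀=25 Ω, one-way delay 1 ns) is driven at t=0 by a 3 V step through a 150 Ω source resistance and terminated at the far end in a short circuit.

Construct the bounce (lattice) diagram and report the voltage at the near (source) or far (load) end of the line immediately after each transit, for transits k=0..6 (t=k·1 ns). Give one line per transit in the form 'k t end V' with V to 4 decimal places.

Γ_L=-1.000000, Γ_S=0.714286; launch V₁=3·25/175=0.428571
k=0 src: V=0.4286
k=1 load: inc=0.428571, refl=0.428571·-1.000000=-0.4286; V=0.000000+0.428571+-0.428571=0.0000
k=2 src: inc=-0.428571, refl=-0.428571·0.714286=-0.3061; V=0.428571+-0.428571+-0.306122=-0.3061
k=3 load: inc=-0.306122, refl=-0.306122·-1.000000=0.3061; V=0.000000+-0.306122+0.306122=0.0000
k=4 src: inc=0.306122, refl=0.306122·0.714286=0.2187; V=-0.306122+0.306122+0.218659=0.2187
k=5 load: inc=0.218659, refl=0.218659·-1.000000=-0.2187; V=0.000000+0.218659+-0.218659=0.0000
k=6 src: inc=-0.218659, refl=-0.218659·0.714286=-0.1562; V=0.218659+-0.218659+-0.156185=-0.1562

0 0 source 0.4286
1 1 load 0.0000
2 2 source -0.3061
3 3 load 0.0000
4 4 source 0.2187
5 5 load 0.0000
6 6 source -0.1562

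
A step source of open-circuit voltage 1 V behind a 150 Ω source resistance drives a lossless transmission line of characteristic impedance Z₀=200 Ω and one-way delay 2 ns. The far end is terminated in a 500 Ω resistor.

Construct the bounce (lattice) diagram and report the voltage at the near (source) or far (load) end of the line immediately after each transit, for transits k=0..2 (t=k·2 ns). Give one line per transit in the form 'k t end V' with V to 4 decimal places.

Γ_L=0.428571, Γ_S=-0.142857; launch V₁=1·200/350=0.571429
k=0 src: V=0.5714
k=1 load: inc=0.571429, refl=0.571429·0.428571=0.2449; V=0.000000+0.571429+0.244898=0.8163
k=2 src: inc=0.244898, refl=0.244898·-0.142857=-0.0350; V=0.571429+0.244898+-0.034985=0.7813

0 0 source 0.5714
1 2 load 0.8163
2 4 source 0.7813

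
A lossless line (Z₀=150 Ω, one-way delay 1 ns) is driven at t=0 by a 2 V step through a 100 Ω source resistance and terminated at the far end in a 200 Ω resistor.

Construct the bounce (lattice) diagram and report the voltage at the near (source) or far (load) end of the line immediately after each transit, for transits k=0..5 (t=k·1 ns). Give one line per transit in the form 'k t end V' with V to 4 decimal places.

Γ_L=0.142857, Γ_S=-0.200000; launch V₁=2·150/250=1.200000
k=0 src: V=1.2000
k=1 load: inc=1.200000, refl=1.200000·0.142857=0.1714; V=0.000000+1.200000+0.171429=1.3714
k=2 src: inc=0.171429, refl=0.171429·-0.200000=-0.0343; V=1.200000+0.171429+-0.034286=1.3371
k=3 load: inc=-0.034286, refl=-0.034286·0.142857=-0.0049; V=1.371429+-0.034286+-0.004898=1.3322
k=4 src: inc=-0.004898, refl=-0.004898·-0.200000=0.0010; V=1.337143+-0.004898+0.000980=1.3332
k=5 load: inc=0.000980, refl=0.000980·0.142857=0.0001; V=1.332245+0.000980+0.000140=1.3334

0 0 source 1.2000
1 1 load 1.3714
2 2 source 1.3371
3 3 load 1.3322
4 4 source 1.3332
5 5 load 1.3334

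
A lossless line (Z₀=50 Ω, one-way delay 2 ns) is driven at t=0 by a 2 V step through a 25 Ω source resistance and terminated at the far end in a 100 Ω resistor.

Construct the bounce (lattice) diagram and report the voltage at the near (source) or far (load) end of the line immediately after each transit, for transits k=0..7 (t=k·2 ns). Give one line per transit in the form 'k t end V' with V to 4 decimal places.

Γ_L=0.333333, Γ_S=-0.333333; launch V₁=2·50/75=1.333333
k=0 src: V=1.3333
k=1 load: inc=1.333333, refl=1.333333·0.333333=0.4444; V=0.000000+1.333333+0.444444=1.7778
k=2 src: inc=0.444444, refl=0.444444·-0.333333=-0.1481; V=1.333333+0.444444+-0.148148=1.6296
k=3 load: inc=-0.148148, refl=-0.148148·0.333333=-0.0494; V=1.777778+-0.148148+-0.049383=1.5802
k=4 src: inc=-0.049383, refl=-0.049383·-0.333333=0.0165; V=1.629630+-0.049383+0.016461=1.5967
k=5 load: inc=0.016461, refl=0.016461·0.333333=0.0055; V=1.580247+0.016461+0.005487=1.6022
k=6 src: inc=0.005487, refl=0.005487·-0.333333=-0.0018; V=1.596708+0.005487+-0.001829=1.6004
k=7 load: inc=-0.001829, refl=-0.001829·0.333333=-0.0006; V=1.602195+-0.001829+-0.000610=1.5998

0 0 source 1.3333
1 2 load 1.7778
2 4 source 1.6296
3 6 load 1.5802
4 8 source 1.5967
5 10 load 1.6022
6 12 source 1.6004
7 14 load 1.5998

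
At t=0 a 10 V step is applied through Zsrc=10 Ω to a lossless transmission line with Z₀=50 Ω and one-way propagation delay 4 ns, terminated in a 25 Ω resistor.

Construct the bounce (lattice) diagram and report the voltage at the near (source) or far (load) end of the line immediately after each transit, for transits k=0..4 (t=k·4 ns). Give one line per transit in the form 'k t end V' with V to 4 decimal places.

0 0 source 8.3333
1 4 load 5.5556
2 8 source 7.4074
3 12 load 6.7901
4 16 source 7.2016

Γ_L=-0.333333, Γ_S=-0.666667; launch V₁=10·50/60=8.333333
k=0 src: V=8.3333
k=1 load: inc=8.333333, refl=8.333333·-0.333333=-2.7778; V=0.000000+8.333333+-2.777778=5.5556
k=2 src: inc=-2.777778, refl=-2.777778·-0.666667=1.8519; V=8.333333+-2.777778+1.851852=7.4074
k=3 load: inc=1.851852, refl=1.851852·-0.333333=-0.6173; V=5.555556+1.851852+-0.617284=6.7901
k=4 src: inc=-0.617284, refl=-0.617284·-0.666667=0.4115; V=7.407407+-0.617284+0.411523=7.2016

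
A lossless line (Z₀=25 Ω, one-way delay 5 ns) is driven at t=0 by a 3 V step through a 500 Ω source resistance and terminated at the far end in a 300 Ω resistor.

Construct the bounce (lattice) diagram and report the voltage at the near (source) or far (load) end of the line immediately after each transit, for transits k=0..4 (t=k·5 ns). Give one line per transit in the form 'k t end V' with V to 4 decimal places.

0 0 source 0.1429
1 5 load 0.2637
2 10 source 0.3731
3 15 load 0.4656
4 20 source 0.5494

Γ_L=0.846154, Γ_S=0.904762; launch V₁=3·25/525=0.142857
k=0 src: V=0.1429
k=1 load: inc=0.142857, refl=0.142857·0.846154=0.1209; V=0.000000+0.142857+0.120879=0.2637
k=2 src: inc=0.120879, refl=0.120879·0.904762=0.1094; V=0.142857+0.120879+0.109367=0.3731
k=3 load: inc=0.109367, refl=0.109367·0.846154=0.0925; V=0.263736+0.109367+0.092541=0.4656
k=4 src: inc=0.092541, refl=0.092541·0.904762=0.0837; V=0.373103+0.092541+0.083728=0.5494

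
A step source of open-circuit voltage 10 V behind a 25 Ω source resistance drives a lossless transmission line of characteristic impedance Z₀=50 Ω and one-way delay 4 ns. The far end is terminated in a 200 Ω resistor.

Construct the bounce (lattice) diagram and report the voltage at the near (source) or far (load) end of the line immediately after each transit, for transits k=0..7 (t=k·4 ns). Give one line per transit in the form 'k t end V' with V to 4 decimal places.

Γ_L=0.600000, Γ_S=-0.333333; launch V₁=10·50/75=6.666667
k=0 src: V=6.6667
k=1 load: inc=6.666667, refl=6.666667·0.600000=4.0000; V=0.000000+6.666667+4.000000=10.6667
k=2 src: inc=4.000000, refl=4.000000·-0.333333=-1.3333; V=6.666667+4.000000+-1.333333=9.3333
k=3 load: inc=-1.333333, refl=-1.333333·0.600000=-0.8000; V=10.666667+-1.333333+-0.800000=8.5333
k=4 src: inc=-0.800000, refl=-0.800000·-0.333333=0.2667; V=9.333333+-0.800000+0.266667=8.8000
k=5 load: inc=0.266667, refl=0.266667·0.600000=0.1600; V=8.533333+0.266667+0.160000=8.9600
k=6 src: inc=0.160000, refl=0.160000·-0.333333=-0.0533; V=8.800000+0.160000+-0.053333=8.9067
k=7 load: inc=-0.053333, refl=-0.053333·0.600000=-0.0320; V=8.960000+-0.053333+-0.032000=8.8747

0 0 source 6.6667
1 4 load 10.6667
2 8 source 9.3333
3 12 load 8.5333
4 16 source 8.8000
5 20 load 8.9600
6 24 source 8.9067
7 28 load 8.8747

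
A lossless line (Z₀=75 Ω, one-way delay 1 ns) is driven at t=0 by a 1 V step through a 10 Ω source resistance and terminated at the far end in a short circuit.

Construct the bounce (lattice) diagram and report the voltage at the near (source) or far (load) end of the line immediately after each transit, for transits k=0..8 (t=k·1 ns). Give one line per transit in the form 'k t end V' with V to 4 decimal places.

Γ_L=-1.000000, Γ_S=-0.764706; launch V₁=1·75/85=0.882353
k=0 src: V=0.8824
k=1 load: inc=0.882353, refl=0.882353·-1.000000=-0.8824; V=0.000000+0.882353+-0.882353=0.0000
k=2 src: inc=-0.882353, refl=-0.882353·-0.764706=0.6747; V=0.882353+-0.882353+0.674740=0.6747
k=3 load: inc=0.674740, refl=0.674740·-1.000000=-0.6747; V=0.000000+0.674740+-0.674740=0.0000
k=4 src: inc=-0.674740, refl=-0.674740·-0.764706=0.5160; V=0.674740+-0.674740+0.515978=0.5160
k=5 load: inc=0.515978, refl=0.515978·-1.000000=-0.5160; V=0.000000+0.515978+-0.515978=0.0000
k=6 src: inc=-0.515978, refl=-0.515978·-0.764706=0.3946; V=0.515978+-0.515978+0.394571=0.3946
k=7 load: inc=0.394571, refl=0.394571·-1.000000=-0.3946; V=0.000000+0.394571+-0.394571=0.0000
k=8 src: inc=-0.394571, refl=-0.394571·-0.764706=0.3017; V=0.394571+-0.394571+0.301731=0.3017

0 0 source 0.8824
1 1 load 0.0000
2 2 source 0.6747
3 3 load 0.0000
4 4 source 0.5160
5 5 load 0.0000
6 6 source 0.3946
7 7 load 0.0000
8 8 source 0.3017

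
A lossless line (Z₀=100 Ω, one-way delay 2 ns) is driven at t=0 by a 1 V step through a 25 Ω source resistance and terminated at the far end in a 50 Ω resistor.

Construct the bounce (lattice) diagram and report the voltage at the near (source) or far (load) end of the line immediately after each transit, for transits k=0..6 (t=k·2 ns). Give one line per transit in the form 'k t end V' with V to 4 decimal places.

0 0 source 0.8000
1 2 load 0.5333
2 4 source 0.6933
3 6 load 0.6400
4 8 source 0.6720
5 10 load 0.6613
6 12 source 0.6677

Γ_L=-0.333333, Γ_S=-0.600000; launch V₁=1·100/125=0.800000
k=0 src: V=0.8000
k=1 load: inc=0.800000, refl=0.800000·-0.333333=-0.2667; V=0.000000+0.800000+-0.266667=0.5333
k=2 src: inc=-0.266667, refl=-0.266667·-0.600000=0.1600; V=0.800000+-0.266667+0.160000=0.6933
k=3 load: inc=0.160000, refl=0.160000·-0.333333=-0.0533; V=0.533333+0.160000+-0.053333=0.6400
k=4 src: inc=-0.053333, refl=-0.053333·-0.600000=0.0320; V=0.693333+-0.053333+0.032000=0.6720
k=5 load: inc=0.032000, refl=0.032000·-0.333333=-0.0107; V=0.640000+0.032000+-0.010667=0.6613
k=6 src: inc=-0.010667, refl=-0.010667·-0.600000=0.0064; V=0.672000+-0.010667+0.006400=0.6677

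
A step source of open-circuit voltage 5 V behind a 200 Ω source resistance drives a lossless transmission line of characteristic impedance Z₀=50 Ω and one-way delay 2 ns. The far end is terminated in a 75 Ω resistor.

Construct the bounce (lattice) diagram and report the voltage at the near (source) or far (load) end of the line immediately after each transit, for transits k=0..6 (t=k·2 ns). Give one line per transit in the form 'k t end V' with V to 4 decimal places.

Γ_L=0.200000, Γ_S=0.600000; launch V₁=5·50/250=1.000000
k=0 src: V=1.0000
k=1 load: inc=1.000000, refl=1.000000·0.200000=0.2000; V=0.000000+1.000000+0.200000=1.2000
k=2 src: inc=0.200000, refl=0.200000·0.600000=0.1200; V=1.000000+0.200000+0.120000=1.3200
k=3 load: inc=0.120000, refl=0.120000·0.200000=0.0240; V=1.200000+0.120000+0.024000=1.3440
k=4 src: inc=0.024000, refl=0.024000·0.600000=0.0144; V=1.320000+0.024000+0.014400=1.3584
k=5 load: inc=0.014400, refl=0.014400·0.200000=0.0029; V=1.344000+0.014400+0.002880=1.3613
k=6 src: inc=0.002880, refl=0.002880·0.600000=0.0017; V=1.358400+0.002880+0.001728=1.3630

0 0 source 1.0000
1 2 load 1.2000
2 4 source 1.3200
3 6 load 1.3440
4 8 source 1.3584
5 10 load 1.3613
6 12 source 1.3630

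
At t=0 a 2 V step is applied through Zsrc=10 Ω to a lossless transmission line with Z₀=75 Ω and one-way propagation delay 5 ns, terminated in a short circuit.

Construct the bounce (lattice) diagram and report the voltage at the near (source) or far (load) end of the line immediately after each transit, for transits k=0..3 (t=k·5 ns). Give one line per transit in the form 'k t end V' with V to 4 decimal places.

Γ_L=-1.000000, Γ_S=-0.764706; launch V₁=2·75/85=1.764706
k=0 src: V=1.7647
k=1 load: inc=1.764706, refl=1.764706·-1.000000=-1.7647; V=0.000000+1.764706+-1.764706=0.0000
k=2 src: inc=-1.764706, refl=-1.764706·-0.764706=1.3495; V=1.764706+-1.764706+1.349481=1.3495
k=3 load: inc=1.349481, refl=1.349481·-1.000000=-1.3495; V=0.000000+1.349481+-1.349481=0.0000

0 0 source 1.7647
1 5 load 0.0000
2 10 source 1.3495
3 15 load 0.0000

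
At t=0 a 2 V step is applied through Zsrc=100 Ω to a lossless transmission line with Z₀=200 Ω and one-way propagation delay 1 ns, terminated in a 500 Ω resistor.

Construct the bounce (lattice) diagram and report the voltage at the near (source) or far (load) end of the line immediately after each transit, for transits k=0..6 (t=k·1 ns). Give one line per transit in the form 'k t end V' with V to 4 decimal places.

Γ_L=0.428571, Γ_S=-0.333333; launch V₁=2·200/300=1.333333
k=0 src: V=1.3333
k=1 load: inc=1.333333, refl=1.333333·0.428571=0.5714; V=0.000000+1.333333+0.571429=1.9048
k=2 src: inc=0.571429, refl=0.571429·-0.333333=-0.1905; V=1.333333+0.571429+-0.190476=1.7143
k=3 load: inc=-0.190476, refl=-0.190476·0.428571=-0.0816; V=1.904762+-0.190476+-0.081633=1.6327
k=4 src: inc=-0.081633, refl=-0.081633·-0.333333=0.0272; V=1.714286+-0.081633+0.027211=1.6599
k=5 load: inc=0.027211, refl=0.027211·0.428571=0.0117; V=1.632653+0.027211+0.011662=1.6715
k=6 src: inc=0.011662, refl=0.011662·-0.333333=-0.0039; V=1.659864+0.011662+-0.003887=1.6676

0 0 source 1.3333
1 1 load 1.9048
2 2 source 1.7143
3 3 load 1.6327
4 4 source 1.6599
5 5 load 1.6715
6 6 source 1.6676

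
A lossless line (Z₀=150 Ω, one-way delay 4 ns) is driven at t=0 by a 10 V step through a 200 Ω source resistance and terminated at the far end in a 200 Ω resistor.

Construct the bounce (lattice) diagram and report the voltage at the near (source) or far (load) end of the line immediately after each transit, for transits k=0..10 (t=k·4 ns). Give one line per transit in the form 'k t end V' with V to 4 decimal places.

Γ_L=0.142857, Γ_S=0.142857; launch V₁=10·150/350=4.285714
k=0 src: V=4.2857
k=1 load: inc=4.285714, refl=4.285714·0.142857=0.6122; V=0.000000+4.285714+0.612245=4.8980
k=2 src: inc=0.612245, refl=0.612245·0.142857=0.0875; V=4.285714+0.612245+0.087464=4.9854
k=3 load: inc=0.087464, refl=0.087464·0.142857=0.0125; V=4.897959+0.087464+0.012495=4.9979
k=4 src: inc=0.012495, refl=0.012495·0.142857=0.0018; V=4.985423+0.012495+0.001785=4.9997
k=5 load: inc=0.001785, refl=0.001785·0.142857=0.0003; V=4.997918+0.001785+0.000255=5.0000
k=6 src: inc=0.000255, refl=0.000255·0.142857=0.0000; V=4.999703+0.000255+0.000036=5.0000
k=7 load: inc=0.000036, refl=0.000036·0.142857=0.0000; V=4.999958+0.000036+0.000005=5.0000
k=8 src: inc=0.000005, refl=0.000005·0.142857=0.0000; V=4.999994+0.000005+0.000001=5.0000
k=9 load: inc=0.000001, refl=0.000001·0.142857=0.0000; V=4.999999+0.000001+0.000000=5.0000
k=10 src: inc=0.000000, refl=0.000000·0.142857=0.0000; V=5.000000+0.000000+0.000000=5.0000

0 0 source 4.2857
1 4 load 4.8980
2 8 source 4.9854
3 12 load 4.9979
4 16 source 4.9997
5 20 load 5.0000
6 24 source 5.0000
7 28 load 5.0000
8 32 source 5.0000
9 36 load 5.0000
10 40 source 5.0000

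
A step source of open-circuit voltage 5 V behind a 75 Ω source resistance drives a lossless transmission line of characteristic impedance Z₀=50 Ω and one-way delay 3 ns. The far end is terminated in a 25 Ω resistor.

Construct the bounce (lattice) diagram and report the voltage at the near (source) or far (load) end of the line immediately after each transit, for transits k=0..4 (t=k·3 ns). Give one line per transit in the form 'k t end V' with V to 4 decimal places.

0 0 source 2.0000
1 3 load 1.3333
2 6 source 1.2000
3 9 load 1.2444
4 12 source 1.2533

Γ_L=-0.333333, Γ_S=0.200000; launch V₁=5·50/125=2.000000
k=0 src: V=2.0000
k=1 load: inc=2.000000, refl=2.000000·-0.333333=-0.6667; V=0.000000+2.000000+-0.666667=1.3333
k=2 src: inc=-0.666667, refl=-0.666667·0.200000=-0.1333; V=2.000000+-0.666667+-0.133333=1.2000
k=3 load: inc=-0.133333, refl=-0.133333·-0.333333=0.0444; V=1.333333+-0.133333+0.044444=1.2444
k=4 src: inc=0.044444, refl=0.044444·0.200000=0.0089; V=1.200000+0.044444+0.008889=1.2533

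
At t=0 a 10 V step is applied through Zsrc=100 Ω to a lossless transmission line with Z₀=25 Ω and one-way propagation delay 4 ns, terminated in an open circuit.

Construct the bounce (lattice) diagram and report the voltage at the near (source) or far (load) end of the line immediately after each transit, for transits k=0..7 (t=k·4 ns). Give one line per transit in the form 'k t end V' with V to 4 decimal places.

0 0 source 2.0000
1 4 load 4.0000
2 8 source 5.2000
3 12 load 6.4000
4 16 source 7.1200
5 20 load 7.8400
6 24 source 8.2720
7 28 load 8.7040

Γ_L=1.000000, Γ_S=0.600000; launch V₁=10·25/125=2.000000
k=0 src: V=2.0000
k=1 load: inc=2.000000, refl=2.000000·1.000000=2.0000; V=0.000000+2.000000+2.000000=4.0000
k=2 src: inc=2.000000, refl=2.000000·0.600000=1.2000; V=2.000000+2.000000+1.200000=5.2000
k=3 load: inc=1.200000, refl=1.200000·1.000000=1.2000; V=4.000000+1.200000+1.200000=6.4000
k=4 src: inc=1.200000, refl=1.200000·0.600000=0.7200; V=5.200000+1.200000+0.720000=7.1200
k=5 load: inc=0.720000, refl=0.720000·1.000000=0.7200; V=6.400000+0.720000+0.720000=7.8400
k=6 src: inc=0.720000, refl=0.720000·0.600000=0.4320; V=7.120000+0.720000+0.432000=8.2720
k=7 load: inc=0.432000, refl=0.432000·1.000000=0.4320; V=7.840000+0.432000+0.432000=8.7040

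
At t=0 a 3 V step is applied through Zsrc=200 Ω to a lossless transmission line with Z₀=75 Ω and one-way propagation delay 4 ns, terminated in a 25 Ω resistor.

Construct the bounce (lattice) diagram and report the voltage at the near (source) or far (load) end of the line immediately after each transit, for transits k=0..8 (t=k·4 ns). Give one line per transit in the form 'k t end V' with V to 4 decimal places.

Γ_L=-0.500000, Γ_S=0.454545; launch V₁=3·75/275=0.818182
k=0 src: V=0.8182
k=1 load: inc=0.818182, refl=0.818182·-0.500000=-0.4091; V=0.000000+0.818182+-0.409091=0.4091
k=2 src: inc=-0.409091, refl=-0.409091·0.454545=-0.1860; V=0.818182+-0.409091+-0.185950=0.2231
k=3 load: inc=-0.185950, refl=-0.185950·-0.500000=0.0930; V=0.409091+-0.185950+0.092975=0.3161
k=4 src: inc=0.092975, refl=0.092975·0.454545=0.0423; V=0.223140+0.092975+0.042261=0.3584
k=5 load: inc=0.042261, refl=0.042261·-0.500000=-0.0211; V=0.316116+0.042261+-0.021131=0.3372
k=6 src: inc=-0.021131, refl=-0.021131·0.454545=-0.0096; V=0.358377+-0.021131+-0.009605=0.3276
k=7 load: inc=-0.009605, refl=-0.009605·-0.500000=0.0048; V=0.337246+-0.009605+0.004802=0.3324
k=8 src: inc=0.004802, refl=0.004802·0.454545=0.0022; V=0.327642+0.004802+0.002183=0.3346

0 0 source 0.8182
1 4 load 0.4091
2 8 source 0.2231
3 12 load 0.3161
4 16 source 0.3584
5 20 load 0.3372
6 24 source 0.3276
7 28 load 0.3324
8 32 source 0.3346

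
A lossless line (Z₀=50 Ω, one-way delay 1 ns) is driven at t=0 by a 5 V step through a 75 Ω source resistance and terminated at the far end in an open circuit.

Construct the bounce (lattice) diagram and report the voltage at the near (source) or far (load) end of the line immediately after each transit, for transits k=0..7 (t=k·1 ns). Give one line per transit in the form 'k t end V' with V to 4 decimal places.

Γ_L=1.000000, Γ_S=0.200000; launch V₁=5·50/125=2.000000
k=0 src: V=2.0000
k=1 load: inc=2.000000, refl=2.000000·1.000000=2.0000; V=0.000000+2.000000+2.000000=4.0000
k=2 src: inc=2.000000, refl=2.000000·0.200000=0.4000; V=2.000000+2.000000+0.400000=4.4000
k=3 load: inc=0.400000, refl=0.400000·1.000000=0.4000; V=4.000000+0.400000+0.400000=4.8000
k=4 src: inc=0.400000, refl=0.400000·0.200000=0.0800; V=4.400000+0.400000+0.080000=4.8800
k=5 load: inc=0.080000, refl=0.080000·1.000000=0.0800; V=4.800000+0.080000+0.080000=4.9600
k=6 src: inc=0.080000, refl=0.080000·0.200000=0.0160; V=4.880000+0.080000+0.016000=4.9760
k=7 load: inc=0.016000, refl=0.016000·1.000000=0.0160; V=4.960000+0.016000+0.016000=4.9920

0 0 source 2.0000
1 1 load 4.0000
2 2 source 4.4000
3 3 load 4.8000
4 4 source 4.8800
5 5 load 4.9600
6 6 source 4.9760
7 7 load 4.9920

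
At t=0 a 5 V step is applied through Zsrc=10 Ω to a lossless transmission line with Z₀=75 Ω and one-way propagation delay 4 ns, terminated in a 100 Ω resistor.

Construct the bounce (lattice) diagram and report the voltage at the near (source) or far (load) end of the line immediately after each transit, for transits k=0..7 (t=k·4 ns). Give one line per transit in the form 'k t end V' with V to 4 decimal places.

0 0 source 4.4118
1 4 load 5.0420
2 8 source 4.5601
3 12 load 4.4912
4 16 source 4.5439
5 20 load 4.5514
6 24 source 4.5456
7 28 load 4.5448

Γ_L=0.142857, Γ_S=-0.764706; launch V₁=5·75/85=4.411765
k=0 src: V=4.4118
k=1 load: inc=4.411765, refl=4.411765·0.142857=0.6303; V=0.000000+4.411765+0.630252=5.0420
k=2 src: inc=0.630252, refl=0.630252·-0.764706=-0.4820; V=4.411765+0.630252+-0.481957=4.5601
k=3 load: inc=-0.481957, refl=-0.481957·0.142857=-0.0689; V=5.042017+-0.481957+-0.068851=4.4912
k=4 src: inc=-0.068851, refl=-0.068851·-0.764706=0.0527; V=4.560059+-0.068851+0.052651=4.5439
k=5 load: inc=0.052651, refl=0.052651·0.142857=0.0075; V=4.491208+0.052651+0.007522=4.5514
k=6 src: inc=0.007522, refl=0.007522·-0.764706=-0.0058; V=4.543859+0.007522+-0.005752=4.5456
k=7 load: inc=-0.005752, refl=-0.005752·0.142857=-0.0008; V=4.551381+-0.005752+-0.000822=4.5448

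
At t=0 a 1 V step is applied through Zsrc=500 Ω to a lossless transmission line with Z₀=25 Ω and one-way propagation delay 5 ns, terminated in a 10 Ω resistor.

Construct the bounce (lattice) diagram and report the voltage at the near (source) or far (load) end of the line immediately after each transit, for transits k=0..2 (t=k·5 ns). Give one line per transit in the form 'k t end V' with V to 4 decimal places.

Γ_L=-0.428571, Γ_S=0.904762; launch V₁=1·25/525=0.047619
k=0 src: V=0.0476
k=1 load: inc=0.047619, refl=0.047619·-0.428571=-0.0204; V=0.000000+0.047619+-0.020408=0.0272
k=2 src: inc=-0.020408, refl=-0.020408·0.904762=-0.0185; V=0.047619+-0.020408+-0.018465=0.0087

0 0 source 0.0476
1 5 load 0.0272
2 10 source 0.0087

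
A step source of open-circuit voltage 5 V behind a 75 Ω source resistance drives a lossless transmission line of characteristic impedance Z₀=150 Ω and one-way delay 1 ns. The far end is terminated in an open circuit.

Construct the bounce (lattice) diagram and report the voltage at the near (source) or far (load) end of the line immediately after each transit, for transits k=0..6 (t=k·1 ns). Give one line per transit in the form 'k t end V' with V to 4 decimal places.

0 0 source 3.3333
1 1 load 6.6667
2 2 source 5.5556
3 3 load 4.4444
4 4 source 4.8148
5 5 load 5.1852
6 6 source 5.0617

Γ_L=1.000000, Γ_S=-0.333333; launch V₁=5·150/225=3.333333
k=0 src: V=3.3333
k=1 load: inc=3.333333, refl=3.333333·1.000000=3.3333; V=0.000000+3.333333+3.333333=6.6667
k=2 src: inc=3.333333, refl=3.333333·-0.333333=-1.1111; V=3.333333+3.333333+-1.111111=5.5556
k=3 load: inc=-1.111111, refl=-1.111111·1.000000=-1.1111; V=6.666667+-1.111111+-1.111111=4.4444
k=4 src: inc=-1.111111, refl=-1.111111·-0.333333=0.3704; V=5.555556+-1.111111+0.370370=4.8148
k=5 load: inc=0.370370, refl=0.370370·1.000000=0.3704; V=4.444444+0.370370+0.370370=5.1852
k=6 src: inc=0.370370, refl=0.370370·-0.333333=-0.1235; V=4.814815+0.370370+-0.123457=5.0617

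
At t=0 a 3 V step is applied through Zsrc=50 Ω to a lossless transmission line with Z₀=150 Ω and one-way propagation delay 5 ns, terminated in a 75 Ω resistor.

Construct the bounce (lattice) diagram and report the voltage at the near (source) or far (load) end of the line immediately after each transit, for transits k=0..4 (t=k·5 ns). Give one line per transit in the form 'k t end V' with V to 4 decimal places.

0 0 source 2.2500
1 5 load 1.5000
2 10 source 1.8750
3 15 load 1.7500
4 20 source 1.8125

Γ_L=-0.333333, Γ_S=-0.500000; launch V₁=3·150/200=2.250000
k=0 src: V=2.2500
k=1 load: inc=2.250000, refl=2.250000·-0.333333=-0.7500; V=0.000000+2.250000+-0.750000=1.5000
k=2 src: inc=-0.750000, refl=-0.750000·-0.500000=0.3750; V=2.250000+-0.750000+0.375000=1.8750
k=3 load: inc=0.375000, refl=0.375000·-0.333333=-0.1250; V=1.500000+0.375000+-0.125000=1.7500
k=4 src: inc=-0.125000, refl=-0.125000·-0.500000=0.0625; V=1.875000+-0.125000+0.062500=1.8125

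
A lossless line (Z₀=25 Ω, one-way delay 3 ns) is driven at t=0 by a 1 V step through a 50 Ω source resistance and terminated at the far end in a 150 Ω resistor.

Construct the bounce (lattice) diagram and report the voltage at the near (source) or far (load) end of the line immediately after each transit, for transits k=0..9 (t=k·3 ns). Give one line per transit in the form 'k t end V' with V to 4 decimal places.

Γ_L=0.714286, Γ_S=0.333333; launch V₁=1·25/75=0.333333
k=0 src: V=0.3333
k=1 load: inc=0.333333, refl=0.333333·0.714286=0.2381; V=0.000000+0.333333+0.238095=0.5714
k=2 src: inc=0.238095, refl=0.238095·0.333333=0.0794; V=0.333333+0.238095+0.079365=0.6508
k=3 load: inc=0.079365, refl=0.079365·0.714286=0.0567; V=0.571429+0.079365+0.056689=0.7075
k=4 src: inc=0.056689, refl=0.056689·0.333333=0.0189; V=0.650794+0.056689+0.018896=0.7264
k=5 load: inc=0.018896, refl=0.018896·0.714286=0.0135; V=0.707483+0.018896+0.013497=0.7399
k=6 src: inc=0.013497, refl=0.013497·0.333333=0.0045; V=0.726379+0.013497+0.004499=0.7444
k=7 load: inc=0.004499, refl=0.004499·0.714286=0.0032; V=0.739877+0.004499+0.003214=0.7476
k=8 src: inc=0.003214, refl=0.003214·0.333333=0.0011; V=0.744376+0.003214+0.001071=0.7487
k=9 load: inc=0.001071, refl=0.001071·0.714286=0.0008; V=0.747590+0.001071+0.000765=0.7494

0 0 source 0.3333
1 3 load 0.5714
2 6 source 0.6508
3 9 load 0.7075
4 12 source 0.7264
5 15 load 0.7399
6 18 source 0.7444
7 21 load 0.7476
8 24 source 0.7487
9 27 load 0.7494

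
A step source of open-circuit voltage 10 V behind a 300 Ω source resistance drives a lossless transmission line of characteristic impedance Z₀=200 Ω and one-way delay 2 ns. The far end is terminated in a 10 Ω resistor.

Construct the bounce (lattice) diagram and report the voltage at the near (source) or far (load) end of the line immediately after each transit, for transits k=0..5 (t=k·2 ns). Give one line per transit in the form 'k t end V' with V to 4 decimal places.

0 0 source 4.0000
1 2 load 0.3810
2 4 source -0.3429
3 6 load 0.3120
4 8 source 0.4430
5 10 load 0.3245

Γ_L=-0.904762, Γ_S=0.200000; launch V₁=10·200/500=4.000000
k=0 src: V=4.0000
k=1 load: inc=4.000000, refl=4.000000·-0.904762=-3.6190; V=0.000000+4.000000+-3.619048=0.3810
k=2 src: inc=-3.619048, refl=-3.619048·0.200000=-0.7238; V=4.000000+-3.619048+-0.723810=-0.3429
k=3 load: inc=-0.723810, refl=-0.723810·-0.904762=0.6549; V=0.380952+-0.723810+0.654875=0.3120
k=4 src: inc=0.654875, refl=0.654875·0.200000=0.1310; V=-0.342857+0.654875+0.130975=0.4430
k=5 load: inc=0.130975, refl=0.130975·-0.904762=-0.1185; V=0.312018+0.130975+-0.118501=0.3245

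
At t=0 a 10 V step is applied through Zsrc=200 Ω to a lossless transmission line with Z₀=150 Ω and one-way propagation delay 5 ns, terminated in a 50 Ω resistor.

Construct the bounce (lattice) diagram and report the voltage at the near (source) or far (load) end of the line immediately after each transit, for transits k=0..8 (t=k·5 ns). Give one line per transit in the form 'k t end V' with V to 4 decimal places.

0 0 source 4.2857
1 5 load 2.1429
2 10 source 1.8367
3 15 load 1.9898
4 20 source 2.0117
5 25 load 2.0007
6 30 source 1.9992
7 35 load 1.9999
8 40 source 2.0001

Γ_L=-0.500000, Γ_S=0.142857; launch V₁=10·150/350=4.285714
k=0 src: V=4.2857
k=1 load: inc=4.285714, refl=4.285714·-0.500000=-2.1429; V=0.000000+4.285714+-2.142857=2.1429
k=2 src: inc=-2.142857, refl=-2.142857·0.142857=-0.3061; V=4.285714+-2.142857+-0.306122=1.8367
k=3 load: inc=-0.306122, refl=-0.306122·-0.500000=0.1531; V=2.142857+-0.306122+0.153061=1.9898
k=4 src: inc=0.153061, refl=0.153061·0.142857=0.0219; V=1.836735+0.153061+0.021866=2.0117
k=5 load: inc=0.021866, refl=0.021866·-0.500000=-0.0109; V=1.989796+0.021866+-0.010933=2.0007
k=6 src: inc=-0.010933, refl=-0.010933·0.142857=-0.0016; V=2.011662+-0.010933+-0.001562=1.9992
k=7 load: inc=-0.001562, refl=-0.001562·-0.500000=0.0008; V=2.000729+-0.001562+0.000781=1.9999
k=8 src: inc=0.000781, refl=0.000781·0.142857=0.0001; V=1.999167+0.000781+0.000112=2.0001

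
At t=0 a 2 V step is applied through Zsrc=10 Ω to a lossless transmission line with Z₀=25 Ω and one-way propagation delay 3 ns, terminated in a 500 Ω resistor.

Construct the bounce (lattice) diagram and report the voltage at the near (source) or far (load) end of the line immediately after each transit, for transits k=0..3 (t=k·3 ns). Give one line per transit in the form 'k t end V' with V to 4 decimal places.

Γ_L=0.904762, Γ_S=-0.428571; launch V₁=2·25/35=1.428571
k=0 src: V=1.4286
k=1 load: inc=1.428571, refl=1.428571·0.904762=1.2925; V=0.000000+1.428571+1.292517=2.7211
k=2 src: inc=1.292517, refl=1.292517·-0.428571=-0.5539; V=1.428571+1.292517+-0.553936=2.1672
k=3 load: inc=-0.553936, refl=-0.553936·0.904762=-0.5012; V=2.721088+-0.553936+-0.501180=1.6660

0 0 source 1.4286
1 3 load 2.7211
2 6 source 2.1672
3 9 load 1.6660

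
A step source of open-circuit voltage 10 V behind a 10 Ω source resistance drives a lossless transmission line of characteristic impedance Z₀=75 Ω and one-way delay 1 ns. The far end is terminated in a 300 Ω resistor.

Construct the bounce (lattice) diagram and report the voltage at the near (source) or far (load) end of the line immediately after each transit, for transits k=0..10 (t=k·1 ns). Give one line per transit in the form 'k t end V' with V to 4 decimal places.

Γ_L=0.600000, Γ_S=-0.764706; launch V₁=10·75/85=8.823529
k=0 src: V=8.8235
k=1 load: inc=8.823529, refl=8.823529·0.600000=5.2941; V=0.000000+8.823529+5.294118=14.1176
k=2 src: inc=5.294118, refl=5.294118·-0.764706=-4.0484; V=8.823529+5.294118+-4.048443=10.0692
k=3 load: inc=-4.048443, refl=-4.048443·0.600000=-2.4291; V=14.117647+-4.048443+-2.429066=7.6401
k=4 src: inc=-2.429066, refl=-2.429066·-0.764706=1.8575; V=10.069204+-2.429066+1.857521=9.4977
k=5 load: inc=1.857521, refl=1.857521·0.600000=1.1145; V=7.640138+1.857521+1.114513=10.6122
k=6 src: inc=1.114513, refl=1.114513·-0.764706=-0.8523; V=9.497659+1.114513+-0.852274=9.7599
k=7 load: inc=-0.852274, refl=-0.852274·0.600000=-0.5114; V=10.612172+-0.852274+-0.511365=9.2485
k=8 src: inc=-0.511365, refl=-0.511365·-0.764706=0.3910; V=9.759898+-0.511365+0.391043=9.6396
k=9 load: inc=0.391043, refl=0.391043·0.600000=0.2346; V=9.248533+0.391043+0.234626=9.8742
k=10 src: inc=0.234626, refl=0.234626·-0.764706=-0.1794; V=9.639576+0.234626+-0.179420=9.6948

0 0 source 8.8235
1 1 load 14.1176
2 2 source 10.0692
3 3 load 7.6401
4 4 source 9.4977
5 5 load 10.6122
6 6 source 9.7599
7 7 load 9.2485
8 8 source 9.6396
9 9 load 9.8742
10 10 source 9.6948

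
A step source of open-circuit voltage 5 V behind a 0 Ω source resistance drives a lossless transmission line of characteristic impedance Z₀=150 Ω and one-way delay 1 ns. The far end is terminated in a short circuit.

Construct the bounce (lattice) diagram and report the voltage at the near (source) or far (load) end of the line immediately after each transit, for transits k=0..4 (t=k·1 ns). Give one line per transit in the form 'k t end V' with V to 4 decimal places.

Γ_L=-1.000000, Γ_S=-1.000000; launch V₁=5·150/150=5.000000
k=0 src: V=5.0000
k=1 load: inc=5.000000, refl=5.000000·-1.000000=-5.0000; V=0.000000+5.000000+-5.000000=0.0000
k=2 src: inc=-5.000000, refl=-5.000000·-1.000000=5.0000; V=5.000000+-5.000000+5.000000=5.0000
k=3 load: inc=5.000000, refl=5.000000·-1.000000=-5.0000; V=0.000000+5.000000+-5.000000=0.0000
k=4 src: inc=-5.000000, refl=-5.000000·-1.000000=5.0000; V=5.000000+-5.000000+5.000000=5.0000

0 0 source 5.0000
1 1 load 0.0000
2 2 source 5.0000
3 3 load 0.0000
4 4 source 5.0000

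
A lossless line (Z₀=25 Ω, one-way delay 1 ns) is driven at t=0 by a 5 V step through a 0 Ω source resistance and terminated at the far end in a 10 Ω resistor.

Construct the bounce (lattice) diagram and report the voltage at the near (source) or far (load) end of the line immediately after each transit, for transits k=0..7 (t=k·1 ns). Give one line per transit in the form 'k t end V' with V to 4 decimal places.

Γ_L=-0.428571, Γ_S=-1.000000; launch V₁=5·25/25=5.000000
k=0 src: V=5.0000
k=1 load: inc=5.000000, refl=5.000000·-0.428571=-2.1429; V=0.000000+5.000000+-2.142857=2.8571
k=2 src: inc=-2.142857, refl=-2.142857·-1.000000=2.1429; V=5.000000+-2.142857+2.142857=5.0000
k=3 load: inc=2.142857, refl=2.142857·-0.428571=-0.9184; V=2.857143+2.142857+-0.918367=4.0816
k=4 src: inc=-0.918367, refl=-0.918367·-1.000000=0.9184; V=5.000000+-0.918367+0.918367=5.0000
k=5 load: inc=0.918367, refl=0.918367·-0.428571=-0.3936; V=4.081633+0.918367+-0.393586=4.6064
k=6 src: inc=-0.393586, refl=-0.393586·-1.000000=0.3936; V=5.000000+-0.393586+0.393586=5.0000
k=7 load: inc=0.393586, refl=0.393586·-0.428571=-0.1687; V=4.606414+0.393586+-0.168680=4.8313

0 0 source 5.0000
1 1 load 2.8571
2 2 source 5.0000
3 3 load 4.0816
4 4 source 5.0000
5 5 load 4.6064
6 6 source 5.0000
7 7 load 4.8313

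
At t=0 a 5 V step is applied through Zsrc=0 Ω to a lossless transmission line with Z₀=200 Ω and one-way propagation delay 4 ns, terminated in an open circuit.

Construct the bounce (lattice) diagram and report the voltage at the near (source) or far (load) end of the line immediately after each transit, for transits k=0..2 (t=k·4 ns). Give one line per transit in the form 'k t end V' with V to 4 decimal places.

0 0 source 5.0000
1 4 load 10.0000
2 8 source 5.0000

Γ_L=1.000000, Γ_S=-1.000000; launch V₁=5·200/200=5.000000
k=0 src: V=5.0000
k=1 load: inc=5.000000, refl=5.000000·1.000000=5.0000; V=0.000000+5.000000+5.000000=10.0000
k=2 src: inc=5.000000, refl=5.000000·-1.000000=-5.0000; V=5.000000+5.000000+-5.000000=5.0000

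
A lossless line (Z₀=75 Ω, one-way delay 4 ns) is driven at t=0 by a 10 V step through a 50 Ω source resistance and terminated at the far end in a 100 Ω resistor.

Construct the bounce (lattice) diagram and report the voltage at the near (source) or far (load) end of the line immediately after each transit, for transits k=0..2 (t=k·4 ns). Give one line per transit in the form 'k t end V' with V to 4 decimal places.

Γ_L=0.142857, Γ_S=-0.200000; launch V₁=10·75/125=6.000000
k=0 src: V=6.0000
k=1 load: inc=6.000000, refl=6.000000·0.142857=0.8571; V=0.000000+6.000000+0.857143=6.8571
k=2 src: inc=0.857143, refl=0.857143·-0.200000=-0.1714; V=6.000000+0.857143+-0.171429=6.6857

0 0 source 6.0000
1 4 load 6.8571
2 8 source 6.6857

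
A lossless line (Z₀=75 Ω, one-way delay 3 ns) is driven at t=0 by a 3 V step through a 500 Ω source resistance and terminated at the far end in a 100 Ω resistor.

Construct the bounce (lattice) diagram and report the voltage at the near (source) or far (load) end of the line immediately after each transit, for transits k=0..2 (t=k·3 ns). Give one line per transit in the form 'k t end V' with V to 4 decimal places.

Γ_L=0.142857, Γ_S=0.739130; launch V₁=3·75/575=0.391304
k=0 src: V=0.3913
k=1 load: inc=0.391304, refl=0.391304·0.142857=0.0559; V=0.000000+0.391304+0.055901=0.4472
k=2 src: inc=0.055901, refl=0.055901·0.739130=0.0413; V=0.391304+0.055901+0.041318=0.4885

0 0 source 0.3913
1 3 load 0.4472
2 6 source 0.4885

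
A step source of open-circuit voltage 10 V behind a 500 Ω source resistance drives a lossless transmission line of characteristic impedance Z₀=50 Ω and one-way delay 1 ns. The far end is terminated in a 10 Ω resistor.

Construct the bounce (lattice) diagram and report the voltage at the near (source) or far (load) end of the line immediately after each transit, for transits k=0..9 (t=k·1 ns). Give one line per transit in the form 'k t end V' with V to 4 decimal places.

0 0 source 0.9091
1 1 load 0.3030
2 2 source -0.1928
3 3 load 0.1377
4 4 source 0.4082
5 5 load 0.2279
6 6 source 0.0804
7 7 load 0.1787
8 8 source 0.2592
9 9 load 0.2055

Γ_L=-0.666667, Γ_S=0.818182; launch V₁=10·50/550=0.909091
k=0 src: V=0.9091
k=1 load: inc=0.909091, refl=0.909091·-0.666667=-0.6061; V=0.000000+0.909091+-0.606061=0.3030
k=2 src: inc=-0.606061, refl=-0.606061·0.818182=-0.4959; V=0.909091+-0.606061+-0.495868=-0.1928
k=3 load: inc=-0.495868, refl=-0.495868·-0.666667=0.3306; V=0.303030+-0.495868+0.330579=0.1377
k=4 src: inc=0.330579, refl=0.330579·0.818182=0.2705; V=-0.192837+0.330579+0.270473=0.4082
k=5 load: inc=0.270473, refl=0.270473·-0.666667=-0.1803; V=0.137741+0.270473+-0.180316=0.2279
k=6 src: inc=-0.180316, refl=-0.180316·0.818182=-0.1475; V=0.408214+-0.180316+-0.147531=0.0804
k=7 load: inc=-0.147531, refl=-0.147531·-0.666667=0.0984; V=0.227899+-0.147531+0.098354=0.1787
k=8 src: inc=0.098354, refl=0.098354·0.818182=0.0805; V=0.080368+0.098354+0.080471=0.2592
k=9 load: inc=0.080471, refl=0.080471·-0.666667=-0.0536; V=0.178722+0.080471+-0.053648=0.2055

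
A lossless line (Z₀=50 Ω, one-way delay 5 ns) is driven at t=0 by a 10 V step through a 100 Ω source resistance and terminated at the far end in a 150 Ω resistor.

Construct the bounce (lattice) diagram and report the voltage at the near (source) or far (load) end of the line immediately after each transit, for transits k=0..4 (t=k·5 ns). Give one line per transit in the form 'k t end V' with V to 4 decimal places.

0 0 source 3.3333
1 5 load 5.0000
2 10 source 5.5556
3 15 load 5.8333
4 20 source 5.9259

Γ_L=0.500000, Γ_S=0.333333; launch V₁=10·50/150=3.333333
k=0 src: V=3.3333
k=1 load: inc=3.333333, refl=3.333333·0.500000=1.6667; V=0.000000+3.333333+1.666667=5.0000
k=2 src: inc=1.666667, refl=1.666667·0.333333=0.5556; V=3.333333+1.666667+0.555556=5.5556
k=3 load: inc=0.555556, refl=0.555556·0.500000=0.2778; V=5.000000+0.555556+0.277778=5.8333
k=4 src: inc=0.277778, refl=0.277778·0.333333=0.0926; V=5.555556+0.277778+0.092593=5.9259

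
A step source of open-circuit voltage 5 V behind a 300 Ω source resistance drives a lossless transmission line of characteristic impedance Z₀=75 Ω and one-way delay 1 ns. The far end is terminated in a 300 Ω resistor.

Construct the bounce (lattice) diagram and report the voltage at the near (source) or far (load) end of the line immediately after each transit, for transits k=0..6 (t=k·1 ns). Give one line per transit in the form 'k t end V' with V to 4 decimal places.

0 0 source 1.0000
1 1 load 1.6000
2 2 source 1.9600
3 3 load 2.1760
4 4 source 2.3056
5 5 load 2.3834
6 6 source 2.4300

Γ_L=0.600000, Γ_S=0.600000; launch V₁=5·75/375=1.000000
k=0 src: V=1.0000
k=1 load: inc=1.000000, refl=1.000000·0.600000=0.6000; V=0.000000+1.000000+0.600000=1.6000
k=2 src: inc=0.600000, refl=0.600000·0.600000=0.3600; V=1.000000+0.600000+0.360000=1.9600
k=3 load: inc=0.360000, refl=0.360000·0.600000=0.2160; V=1.600000+0.360000+0.216000=2.1760
k=4 src: inc=0.216000, refl=0.216000·0.600000=0.1296; V=1.960000+0.216000+0.129600=2.3056
k=5 load: inc=0.129600, refl=0.129600·0.600000=0.0778; V=2.176000+0.129600+0.077760=2.3834
k=6 src: inc=0.077760, refl=0.077760·0.600000=0.0467; V=2.305600+0.077760+0.046656=2.4300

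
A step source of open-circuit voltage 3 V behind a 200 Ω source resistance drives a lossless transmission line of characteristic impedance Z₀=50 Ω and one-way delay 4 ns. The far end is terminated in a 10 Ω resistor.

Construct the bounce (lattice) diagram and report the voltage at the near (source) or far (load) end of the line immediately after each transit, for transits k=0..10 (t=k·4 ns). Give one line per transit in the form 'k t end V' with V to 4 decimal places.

Γ_L=-0.666667, Γ_S=0.600000; launch V₁=3·50/250=0.600000
k=0 src: V=0.6000
k=1 load: inc=0.600000, refl=0.600000·-0.666667=-0.4000; V=0.000000+0.600000+-0.400000=0.2000
k=2 src: inc=-0.400000, refl=-0.400000·0.600000=-0.2400; V=0.600000+-0.400000+-0.240000=-0.0400
k=3 load: inc=-0.240000, refl=-0.240000·-0.666667=0.1600; V=0.200000+-0.240000+0.160000=0.1200
k=4 src: inc=0.160000, refl=0.160000·0.600000=0.0960; V=-0.040000+0.160000+0.096000=0.2160
k=5 load: inc=0.096000, refl=0.096000·-0.666667=-0.0640; V=0.120000+0.096000+-0.064000=0.1520
k=6 src: inc=-0.064000, refl=-0.064000·0.600000=-0.0384; V=0.216000+-0.064000+-0.038400=0.1136
k=7 load: inc=-0.038400, refl=-0.038400·-0.666667=0.0256; V=0.152000+-0.038400+0.025600=0.1392
k=8 src: inc=0.025600, refl=0.025600·0.600000=0.0154; V=0.113600+0.025600+0.015360=0.1546
k=9 load: inc=0.015360, refl=0.015360·-0.666667=-0.0102; V=0.139200+0.015360+-0.010240=0.1443
k=10 src: inc=-0.010240, refl=-0.010240·0.600000=-0.0061; V=0.154560+-0.010240+-0.006144=0.1382

0 0 source 0.6000
1 4 load 0.2000
2 8 source -0.0400
3 12 load 0.1200
4 16 source 0.2160
5 20 load 0.1520
6 24 source 0.1136
7 28 load 0.1392
8 32 source 0.1546
9 36 load 0.1443
10 40 source 0.1382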